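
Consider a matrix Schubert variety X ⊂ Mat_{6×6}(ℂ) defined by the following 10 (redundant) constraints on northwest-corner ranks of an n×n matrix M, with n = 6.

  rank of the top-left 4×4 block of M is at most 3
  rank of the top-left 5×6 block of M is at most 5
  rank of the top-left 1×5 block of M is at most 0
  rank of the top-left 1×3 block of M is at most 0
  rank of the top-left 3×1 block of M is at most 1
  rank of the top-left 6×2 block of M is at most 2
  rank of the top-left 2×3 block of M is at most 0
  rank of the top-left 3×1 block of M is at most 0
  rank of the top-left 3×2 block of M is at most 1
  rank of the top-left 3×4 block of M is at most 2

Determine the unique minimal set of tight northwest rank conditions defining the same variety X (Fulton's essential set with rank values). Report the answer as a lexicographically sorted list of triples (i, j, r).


The tightest implied rank at each (i,j), from the 10 conditions:

  0, 0, 0, 0, 0, 1
  0, 0, 0, 1, 1, 2
  0, 1, 1, 2, 2, 3
  1, 2, 2, 3, 3, 4
  1, 2, 3, 4, 4, 5
  1, 2, 3, 4, 5, 6

giving w = (6, 4, 2, 1, 3, 5) via Δ²R.

3 SE-corners of the 9-cell Rothe diagram give Ess(w):

[(1, 5, 0), (2, 3, 0), (3, 1, 0)]


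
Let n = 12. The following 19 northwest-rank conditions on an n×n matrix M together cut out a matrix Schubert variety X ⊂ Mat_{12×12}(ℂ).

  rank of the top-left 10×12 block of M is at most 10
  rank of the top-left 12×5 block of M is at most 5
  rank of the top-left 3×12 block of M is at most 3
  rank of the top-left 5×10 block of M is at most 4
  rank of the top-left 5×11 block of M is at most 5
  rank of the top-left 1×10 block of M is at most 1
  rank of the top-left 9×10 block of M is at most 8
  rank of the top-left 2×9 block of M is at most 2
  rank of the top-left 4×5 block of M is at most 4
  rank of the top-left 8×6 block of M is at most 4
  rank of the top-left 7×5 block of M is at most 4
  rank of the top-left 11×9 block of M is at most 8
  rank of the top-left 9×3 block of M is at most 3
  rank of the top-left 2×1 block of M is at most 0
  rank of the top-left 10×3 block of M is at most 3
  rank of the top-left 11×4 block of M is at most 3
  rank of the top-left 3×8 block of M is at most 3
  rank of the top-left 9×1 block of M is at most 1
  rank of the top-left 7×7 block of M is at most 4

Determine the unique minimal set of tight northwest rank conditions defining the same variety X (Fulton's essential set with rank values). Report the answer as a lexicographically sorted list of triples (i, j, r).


The tightest implied rank at each (i,j), from the 19 conditions:

  R[1]: 0 | 1 | 1 | 1 | 1 | 1 | 1 | 1 | 1 | 1 | 1 | 1
  R[2]: 0 | 1 | 2 | 2 | 2 | 2 | 2 | 2 | 2 | 2 | 2 | 2
  R[3]: 1 | 2 | 3 | 3 | 3 | 3 | 3 | 3 | 3 | 3 | 3 | 3
  R[4]: 1 | 2 | 3 | 3 | 4 | 4 | 4 | 4 | 4 | 4 | 4 | 4
  R[5]: 1 | 2 | 3 | 3 | 4 | 4 | 4 | 4 | 4 | 4 | 5 | 5
  R[6]: 1 | 2 | 3 | 3 | 4 | 4 | 4 | 5 | 5 | 5 | 6 | 6
  R[7]: 1 | 2 | 3 | 3 | 4 | 4 | 4 | 5 | 6 | 6 | 7 | 7
  R[8]: 1 | 2 | 3 | 3 | 4 | 4 | 5 | 6 | 7 | 7 | 8 | 8
  R[9]: 1 | 2 | 3 | 3 | 4 | 5 | 6 | 7 | 8 | 8 | 9 | 9
  R[10]: 1 | 2 | 3 | 3 | 4 | 5 | 6 | 7 | 8 | 9 | 10 | 10
  R[11]: 1 | 2 | 3 | 3 | 4 | 5 | 6 | 7 | 8 | 9 | 10 | 11
  R[12]: 1 | 2 | 3 | 4 | 5 | 6 | 7 | 8 | 9 | 10 | 11 | 12

hence w(1..12) = (2, 3, 1, 5, 11, 8, 9, 7, 6, 10, 12, 4).

ℓ(w)=20; the 5 essential cells (i,j,r):

[(2, 1, 0), (5, 10, 4), (7, 7, 4), (8, 6, 4), (11, 4, 3)]


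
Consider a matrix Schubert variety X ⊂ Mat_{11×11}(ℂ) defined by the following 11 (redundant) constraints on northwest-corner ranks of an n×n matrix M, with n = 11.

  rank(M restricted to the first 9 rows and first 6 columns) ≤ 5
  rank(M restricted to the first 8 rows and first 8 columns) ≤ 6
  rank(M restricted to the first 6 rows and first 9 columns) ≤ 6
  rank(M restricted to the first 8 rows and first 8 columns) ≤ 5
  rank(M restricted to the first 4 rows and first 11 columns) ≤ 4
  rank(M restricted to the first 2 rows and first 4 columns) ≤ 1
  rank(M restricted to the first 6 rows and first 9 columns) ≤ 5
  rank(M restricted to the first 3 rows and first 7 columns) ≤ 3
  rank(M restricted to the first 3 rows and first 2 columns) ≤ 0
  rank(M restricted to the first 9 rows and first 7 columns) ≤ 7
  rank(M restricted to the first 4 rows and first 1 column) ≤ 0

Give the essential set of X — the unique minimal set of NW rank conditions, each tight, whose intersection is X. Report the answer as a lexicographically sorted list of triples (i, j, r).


Propagating the 11 rank bounds to every northwest block:

  row 1: 0  0  1  1  1  1  1  1  1  1  1
  row 2: 0  0  1  1  2  2  2  2  2  2  2
  row 3: 0  0  1  2  3  3  3  3  3  3  3
  row 4: 0  1  2  3  4  4  4  4  4  4  4
  row 5: 1  2  3  4  5  5  5  5  5  5  5
  row 6: 1  2  3  4  5  5  5  5  5  6  6
  row 7: 1  2  3  4  5  5  5  5  6  7  7
  row 8: 1  2  3  4  5  5  5  5  6  7  8
  row 9: 1  2  3  4  5  5  6  6  7  8  9
  row 10: 1  2  3  4  5  6  7  7  8  9  10
  row 11: 1  2  3  4  5  6  7  8  9  10  11

hence w(1..11) = (3, 5, 4, 2, 1, 10, 9, 11, 7, 6, 8).

ℓ(w)=19; the 6 essential cells (i,j,r):

[(2, 4, 1), (3, 2, 0), (4, 1, 0), (6, 9, 5), (8, 8, 5), (9, 6, 5)]


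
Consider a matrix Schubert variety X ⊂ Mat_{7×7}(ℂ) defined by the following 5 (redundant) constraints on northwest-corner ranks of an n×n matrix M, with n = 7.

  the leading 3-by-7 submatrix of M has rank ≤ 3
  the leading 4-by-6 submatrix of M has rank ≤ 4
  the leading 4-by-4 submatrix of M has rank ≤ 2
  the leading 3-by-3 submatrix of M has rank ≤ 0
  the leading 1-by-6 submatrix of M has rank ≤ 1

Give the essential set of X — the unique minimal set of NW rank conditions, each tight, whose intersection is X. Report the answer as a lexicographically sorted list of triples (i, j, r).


Recovering R(i,j) via the rank-extension bound from the 5 conditions:

  i=1: 0 0 0 1 1 1 1
  i=2: 0 0 0 1 2 2 2
  i=3: 0 0 0 1 2 3 3
  i=4: 1 1 1 2 3 4 4
  i=5: 1 2 2 3 4 5 5
  i=6: 1 2 3 4 5 6 6
  i=7: 1 2 3 4 5 6 7

giving w = (4, 5, 6, 1, 2, 3, 7) via Δ²R.

Rothe diagram D(w) (9 cells), 1 SE-corner (essential condition):

[(3, 3, 0)]


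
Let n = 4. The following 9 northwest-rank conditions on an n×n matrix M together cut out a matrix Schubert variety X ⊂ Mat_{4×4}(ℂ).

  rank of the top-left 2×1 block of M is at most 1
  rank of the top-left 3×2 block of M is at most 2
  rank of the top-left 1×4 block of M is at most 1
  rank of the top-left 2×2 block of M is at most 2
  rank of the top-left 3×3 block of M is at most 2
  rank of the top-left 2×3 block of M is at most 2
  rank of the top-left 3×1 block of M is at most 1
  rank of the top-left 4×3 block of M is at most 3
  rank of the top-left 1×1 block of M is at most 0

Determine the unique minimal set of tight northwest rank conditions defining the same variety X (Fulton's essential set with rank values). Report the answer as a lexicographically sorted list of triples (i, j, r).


The tightest implied rank at each (i,j), from the 9 conditions:

  0 | 1 | 1 | 1
  1 | 2 | 2 | 2
  1 | 2 | 2 | 3
  1 | 2 | 3 | 4

so w = (2, 1, 4, 3).

Fulton essential set (2 of the 2 Rothe cells):

[(1, 1, 0), (3, 3, 2)]


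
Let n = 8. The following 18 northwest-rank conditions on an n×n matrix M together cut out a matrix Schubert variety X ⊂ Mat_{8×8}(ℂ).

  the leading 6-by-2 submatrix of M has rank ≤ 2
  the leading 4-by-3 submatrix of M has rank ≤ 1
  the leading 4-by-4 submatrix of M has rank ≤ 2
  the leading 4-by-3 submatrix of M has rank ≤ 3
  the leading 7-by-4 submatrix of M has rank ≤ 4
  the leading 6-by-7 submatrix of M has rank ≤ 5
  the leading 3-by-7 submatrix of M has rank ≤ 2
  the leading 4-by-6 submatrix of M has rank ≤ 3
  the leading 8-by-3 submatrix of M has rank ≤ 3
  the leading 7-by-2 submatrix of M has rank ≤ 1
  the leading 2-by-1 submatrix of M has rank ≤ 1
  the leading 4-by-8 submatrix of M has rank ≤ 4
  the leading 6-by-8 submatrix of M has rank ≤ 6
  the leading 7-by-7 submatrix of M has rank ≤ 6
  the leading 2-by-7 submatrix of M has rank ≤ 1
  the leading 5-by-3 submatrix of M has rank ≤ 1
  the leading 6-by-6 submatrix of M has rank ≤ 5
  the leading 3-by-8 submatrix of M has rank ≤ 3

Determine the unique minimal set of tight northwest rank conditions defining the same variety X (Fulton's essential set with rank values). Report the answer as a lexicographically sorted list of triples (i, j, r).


Computing R[i][j] = min implied NW-rank bound (n=8, 18 conditions):

  row 1: 1  1  1  1  1  1  1  1
  row 2: 1  1  1  1  1  1  1  2
  row 3: 1  1  1  2  2  2  2  3
  row 4: 1  1  1  2  3  3  3  4
  row 5: 1  1  1  2  3  4  4  5
  row 6: 1  1  2  3  4  5  5  6
  row 7: 1  1  2  3  4  5  6  7
  row 8: 1  2  3  4  5  6  7  8

so w = (1, 8, 4, 5, 6, 3, 7, 2).

D(w) has 14 cells with 3 SE-corners; essential set:

[(2, 7, 1), (5, 3, 1), (7, 2, 1)]


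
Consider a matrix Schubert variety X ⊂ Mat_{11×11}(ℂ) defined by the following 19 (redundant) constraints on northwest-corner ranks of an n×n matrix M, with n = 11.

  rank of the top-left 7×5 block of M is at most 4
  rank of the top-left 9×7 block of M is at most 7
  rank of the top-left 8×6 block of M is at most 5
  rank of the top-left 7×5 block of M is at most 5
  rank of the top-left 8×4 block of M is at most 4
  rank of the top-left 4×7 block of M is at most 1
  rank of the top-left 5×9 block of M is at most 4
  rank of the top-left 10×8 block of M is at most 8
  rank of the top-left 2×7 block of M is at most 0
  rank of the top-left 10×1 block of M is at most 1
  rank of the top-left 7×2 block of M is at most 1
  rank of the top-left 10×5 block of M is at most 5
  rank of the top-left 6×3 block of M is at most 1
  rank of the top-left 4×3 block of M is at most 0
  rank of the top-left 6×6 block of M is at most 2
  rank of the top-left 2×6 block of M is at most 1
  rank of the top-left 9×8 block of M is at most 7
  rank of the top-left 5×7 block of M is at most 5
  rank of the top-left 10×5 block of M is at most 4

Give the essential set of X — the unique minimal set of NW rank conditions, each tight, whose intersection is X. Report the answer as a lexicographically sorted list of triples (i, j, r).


Propagating the 19 rank bounds to every northwest block:

  row 1: 0, 0, 0, 0, 0, 0, 0, 1, 1, 1, 1
  row 2: 0, 0, 0, 0, 0, 0, 0, 1, 2, 2, 2
  row 3: 0, 0, 0, 1, 1, 1, 1, 2, 3, 3, 3
  row 4: 0, 0, 0, 1, 1, 1, 1, 2, 3, 4, 4
  row 5: 1, 1, 1, 2, 2, 2, 2, 3, 4, 5, 5
  row 6: 1, 1, 1, 2, 2, 2, 3, 4, 5, 6, 6
  row 7: 1, 1, 2, 3, 3, 3, 4, 5, 6, 7, 7
  row 8: 1, 2, 3, 4, 4, 4, 5, 6, 7, 8, 8
  row 9: 1, 2, 3, 4, 4, 5, 6, 7, 8, 9, 9
  row 10: 1, 2, 3, 4, 4, 5, 6, 7, 8, 9, 10
  row 11: 1, 2, 3, 4, 5, 6, 7, 8, 9, 10, 11

giving w = (8, 9, 4, 10, 1, 7, 3, 2, 6, 11, 5) via Δ²R.

Rothe diagram D(w) (30 cells), 7 SE-corners (essential conditions):

[(2, 7, 0), (4, 3, 0), (4, 7, 1), (6, 3, 1), (6, 6, 2), (7, 2, 1), (10, 5, 4)]


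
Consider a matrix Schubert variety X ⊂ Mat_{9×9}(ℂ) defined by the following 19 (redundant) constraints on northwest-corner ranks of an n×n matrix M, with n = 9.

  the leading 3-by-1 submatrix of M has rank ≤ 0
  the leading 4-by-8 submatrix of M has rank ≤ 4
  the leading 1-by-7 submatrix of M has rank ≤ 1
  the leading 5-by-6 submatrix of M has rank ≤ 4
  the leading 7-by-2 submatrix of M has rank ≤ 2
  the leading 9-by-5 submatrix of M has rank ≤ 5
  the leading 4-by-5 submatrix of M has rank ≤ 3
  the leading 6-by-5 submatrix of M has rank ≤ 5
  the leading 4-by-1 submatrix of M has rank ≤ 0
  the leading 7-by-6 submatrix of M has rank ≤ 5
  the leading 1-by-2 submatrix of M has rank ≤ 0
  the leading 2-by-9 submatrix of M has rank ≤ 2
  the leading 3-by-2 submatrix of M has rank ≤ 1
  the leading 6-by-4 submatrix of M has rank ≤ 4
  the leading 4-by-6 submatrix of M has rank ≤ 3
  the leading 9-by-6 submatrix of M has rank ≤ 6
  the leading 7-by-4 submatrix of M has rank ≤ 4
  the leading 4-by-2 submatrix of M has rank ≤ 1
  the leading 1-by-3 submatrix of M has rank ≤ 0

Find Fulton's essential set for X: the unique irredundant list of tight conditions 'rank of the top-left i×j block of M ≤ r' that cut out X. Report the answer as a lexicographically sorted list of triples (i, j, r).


Reconstructing r_w from the 19 given conditions:

  row 1: 0  0  0  1  1  1  1  1  1
  row 2: 0  1  1  2  2  2  2  2  2
  row 3: 0  1  2  3  3  3  3  3  3
  row 4: 0  1  2  3  3  3  4  4  4
  row 5: 1  2  3  4  4  4  5  5  5
  row 6: 1  2  3  4  5  5  6  6  6
  row 7: 1  2  3  4  5  5  6  7  7
  row 8: 1  2  3  4  5  6  7  8  8
  row 9: 1  2  3  4  5  6  7  8  9

hence w(1..9) = (4, 2, 3, 7, 1, 5, 8, 6, 9).

4 SE-corners of the 9-cell Rothe diagram give Ess(w):

[(1, 3, 0), (4, 1, 0), (4, 6, 3), (7, 6, 5)]


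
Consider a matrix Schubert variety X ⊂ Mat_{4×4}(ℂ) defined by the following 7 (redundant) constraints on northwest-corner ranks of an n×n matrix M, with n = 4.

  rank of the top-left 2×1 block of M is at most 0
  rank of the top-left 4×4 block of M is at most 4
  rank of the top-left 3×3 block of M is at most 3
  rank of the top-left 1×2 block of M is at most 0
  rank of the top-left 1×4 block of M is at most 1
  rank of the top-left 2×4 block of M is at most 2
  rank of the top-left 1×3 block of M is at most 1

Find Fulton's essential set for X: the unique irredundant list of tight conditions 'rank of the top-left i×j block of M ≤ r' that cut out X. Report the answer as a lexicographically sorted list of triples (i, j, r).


Propagating the 7 rank bounds to every northwest block:

  i=1: 0 0 1 1
  i=2: 0 1 2 2
  i=3: 1 2 3 3
  i=4: 1 2 3 4

so w = (3, 2, 1, 4).

Fulton essential set (2 of the 3 Rothe cells):

[(1, 2, 0), (2, 1, 0)]


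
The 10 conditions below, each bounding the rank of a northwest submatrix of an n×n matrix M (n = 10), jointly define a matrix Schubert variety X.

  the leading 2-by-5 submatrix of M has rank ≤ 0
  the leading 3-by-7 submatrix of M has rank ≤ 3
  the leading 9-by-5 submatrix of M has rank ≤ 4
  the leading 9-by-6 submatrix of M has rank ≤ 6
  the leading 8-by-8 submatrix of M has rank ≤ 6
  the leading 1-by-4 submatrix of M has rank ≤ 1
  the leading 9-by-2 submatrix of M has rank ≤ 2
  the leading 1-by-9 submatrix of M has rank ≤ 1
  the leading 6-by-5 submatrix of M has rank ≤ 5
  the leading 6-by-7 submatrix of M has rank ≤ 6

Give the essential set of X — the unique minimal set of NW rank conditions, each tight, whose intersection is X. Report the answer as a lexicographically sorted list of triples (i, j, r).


Computing R[i][j] = min implied NW-rank bound (n=10, 10 conditions):

  0 | 0 | 0 | 0 | 0 | 1 | 1 | 1 | 1 | 1
  0 | 0 | 0 | 0 | 0 | 1 | 2 | 2 | 2 | 2
  1 | 1 | 1 | 1 | 1 | 2 | 3 | 3 | 3 | 3
  1 | 2 | 2 | 2 | 2 | 3 | 4 | 4 | 4 | 4
  1 | 2 | 3 | 3 | 3 | 4 | 5 | 5 | 5 | 5
  1 | 2 | 3 | 4 | 4 | 5 | 6 | 6 | 6 | 6
  1 | 2 | 3 | 4 | 4 | 5 | 6 | 6 | 7 | 7
  1 | 2 | 3 | 4 | 4 | 5 | 6 | 6 | 7 | 8
  1 | 2 | 3 | 4 | 4 | 5 | 6 | 7 | 8 | 9
  1 | 2 | 3 | 4 | 5 | 6 | 7 | 8 | 9 | 10

hence w(1..10) = (6, 7, 1, 2, 3, 4, 9, 10, 8, 5).

Fulton essential set (3 of the 15 Rothe cells):

[(2, 5, 0), (8, 8, 6), (9, 5, 4)]


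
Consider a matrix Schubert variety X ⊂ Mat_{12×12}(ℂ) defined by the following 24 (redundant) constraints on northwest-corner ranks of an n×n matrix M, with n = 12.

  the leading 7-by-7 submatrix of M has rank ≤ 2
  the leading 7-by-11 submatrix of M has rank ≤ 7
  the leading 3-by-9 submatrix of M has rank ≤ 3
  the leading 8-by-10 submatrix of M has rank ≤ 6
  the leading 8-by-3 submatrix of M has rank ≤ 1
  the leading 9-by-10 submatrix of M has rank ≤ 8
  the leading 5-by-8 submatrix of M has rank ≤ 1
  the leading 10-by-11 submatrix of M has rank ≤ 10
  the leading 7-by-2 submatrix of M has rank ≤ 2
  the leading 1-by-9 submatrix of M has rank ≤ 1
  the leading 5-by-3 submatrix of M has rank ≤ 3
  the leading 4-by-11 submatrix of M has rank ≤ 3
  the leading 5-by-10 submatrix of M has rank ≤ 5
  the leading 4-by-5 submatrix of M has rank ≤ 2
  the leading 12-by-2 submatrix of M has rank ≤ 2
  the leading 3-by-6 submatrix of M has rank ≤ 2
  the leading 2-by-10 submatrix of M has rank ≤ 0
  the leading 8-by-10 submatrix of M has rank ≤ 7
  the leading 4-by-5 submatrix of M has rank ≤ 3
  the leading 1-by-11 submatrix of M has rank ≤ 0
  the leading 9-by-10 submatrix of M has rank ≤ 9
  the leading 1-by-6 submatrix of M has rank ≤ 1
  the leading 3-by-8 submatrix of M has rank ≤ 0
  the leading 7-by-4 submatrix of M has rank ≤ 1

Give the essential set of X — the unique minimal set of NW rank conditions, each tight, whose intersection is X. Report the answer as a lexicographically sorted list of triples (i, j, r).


The tightest implied rank at each (i,j), from the 24 conditions:

  i=1: 0  0  0  0  0  0  0  0  0  0  0  1
  i=2: 0  0  0  0  0  0  0  0  0  0  1  2
  i=3: 0  0  0  0  0  0  0  0  1  1  2  3
  i=4: 1  1  1  1  1  1  1  1  2  2  3  4
  i=5: 1  1  1  1  1  1  1  1  2  3  4  5
  i=6: 1  1  1  1  2  2  2  2  3  4  5  6
  i=7: 1  1  1  1  2  2  2  3  4  5  6  7
  i=8: 1  1  1  2  3  3  3  4  5  6  7  8
  i=9: 1  2  2  3  4  4  4  5  6  7  8  9
  i=10: 1  2  3  4  5  5  5  6  7  8  9  10
  i=11: 1  2  3  4  5  6  6  7  8  9  10  11
  i=12: 1  2  3  4  5  6  7  8  9  10  11  12

hence w(1..12) = (12, 11, 9, 1, 10, 5, 8, 4, 2, 3, 6, 7).

D(w) has 46 cells with 7 SE-corners; essential set:

[(1, 11, 0), (2, 10, 0), (3, 8, 0), (5, 8, 1), (7, 4, 1), (7, 7, 2), (8, 3, 1)]


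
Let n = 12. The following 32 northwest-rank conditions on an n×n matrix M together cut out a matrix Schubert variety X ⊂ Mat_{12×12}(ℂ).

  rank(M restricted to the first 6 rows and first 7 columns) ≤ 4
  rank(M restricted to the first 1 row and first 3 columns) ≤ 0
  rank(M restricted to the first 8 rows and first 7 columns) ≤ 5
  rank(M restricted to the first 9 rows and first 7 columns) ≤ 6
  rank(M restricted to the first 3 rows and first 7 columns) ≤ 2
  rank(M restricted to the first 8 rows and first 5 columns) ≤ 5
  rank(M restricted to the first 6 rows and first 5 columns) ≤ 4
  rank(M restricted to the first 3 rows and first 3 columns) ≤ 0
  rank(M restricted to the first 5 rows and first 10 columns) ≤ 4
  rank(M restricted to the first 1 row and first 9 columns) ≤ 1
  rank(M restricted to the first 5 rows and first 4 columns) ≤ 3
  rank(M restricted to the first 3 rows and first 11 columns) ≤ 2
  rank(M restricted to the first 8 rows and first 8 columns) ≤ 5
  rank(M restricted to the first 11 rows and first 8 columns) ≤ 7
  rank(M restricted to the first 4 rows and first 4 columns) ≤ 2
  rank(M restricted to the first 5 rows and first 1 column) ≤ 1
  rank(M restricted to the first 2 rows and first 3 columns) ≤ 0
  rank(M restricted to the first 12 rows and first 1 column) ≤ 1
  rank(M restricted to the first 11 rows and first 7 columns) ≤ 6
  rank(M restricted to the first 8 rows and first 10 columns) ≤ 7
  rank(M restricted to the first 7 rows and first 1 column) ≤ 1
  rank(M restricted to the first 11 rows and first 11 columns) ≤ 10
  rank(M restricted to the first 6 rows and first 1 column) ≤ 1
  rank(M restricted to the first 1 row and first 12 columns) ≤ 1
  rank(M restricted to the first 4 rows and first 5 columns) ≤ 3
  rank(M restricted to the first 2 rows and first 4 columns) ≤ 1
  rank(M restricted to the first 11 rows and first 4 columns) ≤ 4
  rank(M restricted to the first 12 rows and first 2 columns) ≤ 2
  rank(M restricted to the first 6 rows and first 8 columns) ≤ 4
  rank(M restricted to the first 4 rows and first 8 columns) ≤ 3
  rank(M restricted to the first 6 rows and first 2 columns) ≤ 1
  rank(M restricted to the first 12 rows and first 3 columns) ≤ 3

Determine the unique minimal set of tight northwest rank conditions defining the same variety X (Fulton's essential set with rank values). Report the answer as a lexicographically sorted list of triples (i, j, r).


Rank table r_w(12×12) implied by the 32 constraints:

  i=1: 0 0 0 1 1 1 1 1 1 1 1 1
  i=2: 0 0 0 1 2 2 2 2 2 2 2 2
  i=3: 0 0 0 1 2 2 2 2 2 2 2 3
  i=4: 1 1 1 2 3 3 3 3 3 3 3 4
  i=5: 1 1 2 3 4 4 4 4 4 4 4 5
  i=6: 1 1 2 3 4 4 4 4 5 5 5 6
  i=7: 1 2 3 4 5 5 5 5 6 6 6 7
  i=8: 1 2 3 4 5 5 5 5 6 7 7 8
  i=9: 1 2 3 4 5 6 6 6 7 8 8 9
  i=10: 1 2 3 4 5 6 6 7 8 9 9 10
  i=11: 1 2 3 4 5 6 6 7 8 9 10 11
  i=12: 1 2 3 4 5 6 7 8 9 10 11 12

giving w = (4, 5, 12, 1, 3, 9, 2, 10, 6, 8, 11, 7) via Δ²R.

|D(w)|=25, |Ess(w)|=6:

[(3, 3, 0), (3, 11, 2), (6, 2, 1), (6, 8, 4), (8, 8, 5), (11, 7, 6)]


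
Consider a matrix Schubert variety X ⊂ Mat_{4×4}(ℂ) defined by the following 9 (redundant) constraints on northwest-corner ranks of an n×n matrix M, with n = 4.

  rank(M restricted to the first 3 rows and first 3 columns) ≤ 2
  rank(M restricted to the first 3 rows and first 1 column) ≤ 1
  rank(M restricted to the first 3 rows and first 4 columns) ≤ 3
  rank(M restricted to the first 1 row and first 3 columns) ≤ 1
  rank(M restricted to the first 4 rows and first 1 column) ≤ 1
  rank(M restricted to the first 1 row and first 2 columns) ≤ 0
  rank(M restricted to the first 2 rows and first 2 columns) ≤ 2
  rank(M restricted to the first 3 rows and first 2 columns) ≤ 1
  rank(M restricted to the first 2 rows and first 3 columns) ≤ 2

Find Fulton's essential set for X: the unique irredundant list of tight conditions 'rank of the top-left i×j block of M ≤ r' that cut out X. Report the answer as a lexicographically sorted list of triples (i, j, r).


Rank table r_w(4×4) implied by the 9 constraints:

  i=1: 0 | 0 | 1 | 1
  i=2: 1 | 1 | 2 | 2
  i=3: 1 | 1 | 2 | 3
  i=4: 1 | 2 | 3 | 4

giving w = (3, 1, 4, 2) via Δ²R.

Fulton essential set (2 of the 3 Rothe cells):

[(1, 2, 0), (3, 2, 1)]


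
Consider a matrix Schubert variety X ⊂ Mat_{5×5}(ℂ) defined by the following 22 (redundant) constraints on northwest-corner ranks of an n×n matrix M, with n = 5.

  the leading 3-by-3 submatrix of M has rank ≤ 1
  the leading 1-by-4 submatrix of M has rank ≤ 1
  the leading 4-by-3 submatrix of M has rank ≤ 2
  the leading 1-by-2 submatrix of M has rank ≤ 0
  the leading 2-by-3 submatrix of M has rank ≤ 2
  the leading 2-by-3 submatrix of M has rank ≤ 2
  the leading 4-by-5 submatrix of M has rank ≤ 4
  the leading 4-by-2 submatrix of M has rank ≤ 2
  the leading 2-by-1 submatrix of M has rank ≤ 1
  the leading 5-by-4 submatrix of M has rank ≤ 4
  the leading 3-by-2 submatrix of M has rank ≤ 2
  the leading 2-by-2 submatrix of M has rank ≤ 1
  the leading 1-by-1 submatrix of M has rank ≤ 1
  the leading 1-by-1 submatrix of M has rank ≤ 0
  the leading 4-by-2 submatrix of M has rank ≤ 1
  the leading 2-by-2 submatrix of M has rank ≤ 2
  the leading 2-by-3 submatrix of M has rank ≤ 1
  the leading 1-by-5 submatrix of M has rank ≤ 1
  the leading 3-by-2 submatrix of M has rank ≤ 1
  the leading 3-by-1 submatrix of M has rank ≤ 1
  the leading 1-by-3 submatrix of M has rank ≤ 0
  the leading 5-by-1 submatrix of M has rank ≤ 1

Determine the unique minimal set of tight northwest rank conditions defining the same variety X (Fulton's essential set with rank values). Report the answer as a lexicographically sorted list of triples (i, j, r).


Propagating the 22 rank bounds to every northwest block:

  0, 0, 0, 1, 1
  1, 1, 1, 2, 2
  1, 1, 1, 2, 3
  1, 1, 2, 3, 4
  1, 2, 3, 4, 5

reading off 1-entries of Δ²R: w = (4, 1, 5, 3, 2).

Fulton essential set (3 of the 6 Rothe cells):

[(1, 3, 0), (3, 3, 1), (4, 2, 1)]


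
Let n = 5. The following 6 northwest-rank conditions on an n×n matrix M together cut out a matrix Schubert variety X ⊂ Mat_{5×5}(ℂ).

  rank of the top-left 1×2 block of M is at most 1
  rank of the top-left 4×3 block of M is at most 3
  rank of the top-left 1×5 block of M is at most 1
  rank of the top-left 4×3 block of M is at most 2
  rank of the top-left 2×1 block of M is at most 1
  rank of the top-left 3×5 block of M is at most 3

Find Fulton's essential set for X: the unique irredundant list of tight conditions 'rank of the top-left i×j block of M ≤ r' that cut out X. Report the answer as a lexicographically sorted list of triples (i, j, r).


Reconstructing r_w from the 6 given conditions:

  i=1: 1  1  1  1  1
  i=2: 1  2  2  2  2
  i=3: 1  2  2  3  3
  i=4: 1  2  2  3  4
  i=5: 1  2  3  4  5

so w = (1, 2, 4, 5, 3).

D(w) has 2 cells with 1 SE-corner; essential set:

[(4, 3, 2)]


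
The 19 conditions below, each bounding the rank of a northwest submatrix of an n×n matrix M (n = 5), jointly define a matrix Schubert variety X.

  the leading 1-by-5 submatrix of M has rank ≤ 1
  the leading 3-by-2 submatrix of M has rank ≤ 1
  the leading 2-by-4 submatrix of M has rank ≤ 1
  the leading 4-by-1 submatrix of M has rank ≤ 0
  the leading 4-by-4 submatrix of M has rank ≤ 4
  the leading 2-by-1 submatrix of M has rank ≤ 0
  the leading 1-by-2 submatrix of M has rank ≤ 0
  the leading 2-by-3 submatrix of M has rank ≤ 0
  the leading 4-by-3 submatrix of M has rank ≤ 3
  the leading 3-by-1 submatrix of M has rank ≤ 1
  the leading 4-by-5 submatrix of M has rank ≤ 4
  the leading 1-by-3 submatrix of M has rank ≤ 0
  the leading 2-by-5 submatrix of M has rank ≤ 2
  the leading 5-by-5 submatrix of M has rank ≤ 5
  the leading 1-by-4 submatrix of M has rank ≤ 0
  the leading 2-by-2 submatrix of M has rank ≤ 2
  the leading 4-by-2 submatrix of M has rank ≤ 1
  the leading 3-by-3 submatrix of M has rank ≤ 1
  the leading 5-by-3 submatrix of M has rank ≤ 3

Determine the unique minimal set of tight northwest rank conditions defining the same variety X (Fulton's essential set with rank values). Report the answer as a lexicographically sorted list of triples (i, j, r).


Computing R[i][j] = min implied NW-rank bound (n=5, 19 conditions):

  row 1: 0  0  0  0  1
  row 2: 0  0  0  1  2
  row 3: 0  1  1  2  3
  row 4: 0  1  2  3  4
  row 5: 1  2  3  4  5

the unique w with this rank table is (5, 4, 2, 3, 1).

3 SE-corners of the 9-cell Rothe diagram give Ess(w):

[(1, 4, 0), (2, 3, 0), (4, 1, 0)]


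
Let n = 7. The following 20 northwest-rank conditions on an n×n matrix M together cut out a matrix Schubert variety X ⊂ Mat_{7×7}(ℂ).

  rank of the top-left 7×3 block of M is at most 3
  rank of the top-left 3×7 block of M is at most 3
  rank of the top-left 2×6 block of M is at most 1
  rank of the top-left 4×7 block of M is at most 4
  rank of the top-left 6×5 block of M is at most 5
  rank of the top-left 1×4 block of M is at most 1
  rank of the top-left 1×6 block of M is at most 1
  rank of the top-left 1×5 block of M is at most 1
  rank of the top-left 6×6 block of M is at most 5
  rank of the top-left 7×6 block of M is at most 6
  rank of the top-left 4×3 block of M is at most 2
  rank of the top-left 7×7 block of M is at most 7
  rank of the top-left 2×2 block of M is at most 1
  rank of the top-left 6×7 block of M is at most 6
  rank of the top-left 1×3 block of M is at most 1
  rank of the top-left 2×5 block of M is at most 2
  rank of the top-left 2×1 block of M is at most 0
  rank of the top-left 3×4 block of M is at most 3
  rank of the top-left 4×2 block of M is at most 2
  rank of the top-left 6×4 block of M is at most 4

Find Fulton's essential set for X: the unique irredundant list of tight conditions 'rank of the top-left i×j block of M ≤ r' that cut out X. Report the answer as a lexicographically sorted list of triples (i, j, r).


The tightest implied rank at each (i,j), from the 20 conditions:

  0 1 1 1 1 1 1
  0 1 1 1 1 1 2
  1 2 2 2 2 2 3
  1 2 2 3 3 3 4
  1 2 3 4 4 4 5
  1 2 3 4 5 5 6
  1 2 3 4 5 6 7

so w = (2, 7, 1, 4, 3, 5, 6).

Rothe diagram D(w) (7 cells), 3 SE-corners (essential conditions):

[(2, 1, 0), (2, 6, 1), (4, 3, 2)]


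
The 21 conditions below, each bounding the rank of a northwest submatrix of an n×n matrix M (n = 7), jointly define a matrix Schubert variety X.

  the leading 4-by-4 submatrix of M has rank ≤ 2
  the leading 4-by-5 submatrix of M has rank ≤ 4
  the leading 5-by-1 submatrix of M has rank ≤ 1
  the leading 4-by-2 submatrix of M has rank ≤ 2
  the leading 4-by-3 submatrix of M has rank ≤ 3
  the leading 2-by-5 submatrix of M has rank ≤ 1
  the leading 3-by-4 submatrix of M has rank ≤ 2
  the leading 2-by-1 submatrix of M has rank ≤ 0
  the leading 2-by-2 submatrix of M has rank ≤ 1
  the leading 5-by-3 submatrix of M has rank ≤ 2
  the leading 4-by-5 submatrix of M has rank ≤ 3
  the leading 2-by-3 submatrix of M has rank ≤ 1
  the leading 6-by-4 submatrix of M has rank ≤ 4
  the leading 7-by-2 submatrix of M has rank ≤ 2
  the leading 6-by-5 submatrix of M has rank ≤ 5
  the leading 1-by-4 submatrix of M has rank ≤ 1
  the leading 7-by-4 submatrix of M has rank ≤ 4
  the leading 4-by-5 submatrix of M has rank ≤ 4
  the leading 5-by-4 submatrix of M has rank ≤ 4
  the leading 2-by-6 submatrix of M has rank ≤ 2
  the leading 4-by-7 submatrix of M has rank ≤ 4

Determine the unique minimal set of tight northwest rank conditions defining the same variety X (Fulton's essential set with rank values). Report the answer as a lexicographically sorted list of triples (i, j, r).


Recovering R(i,j) via the rank-extension bound from the 21 conditions:

  R[1]: 0 | 1 | 1 | 1 | 1 | 1 | 1
  R[2]: 0 | 1 | 1 | 1 | 1 | 2 | 2
  R[3]: 1 | 2 | 2 | 2 | 2 | 3 | 3
  R[4]: 1 | 2 | 2 | 2 | 3 | 4 | 4
  R[5]: 1 | 2 | 2 | 3 | 4 | 5 | 5
  R[6]: 1 | 2 | 3 | 4 | 5 | 6 | 6
  R[7]: 1 | 2 | 3 | 4 | 5 | 6 | 7

reading off 1-entries of Δ²R: w = (2, 6, 1, 5, 4, 3, 7).

4 SE-corners of the 8-cell Rothe diagram give Ess(w):

[(2, 1, 0), (2, 5, 1), (4, 4, 2), (5, 3, 2)]


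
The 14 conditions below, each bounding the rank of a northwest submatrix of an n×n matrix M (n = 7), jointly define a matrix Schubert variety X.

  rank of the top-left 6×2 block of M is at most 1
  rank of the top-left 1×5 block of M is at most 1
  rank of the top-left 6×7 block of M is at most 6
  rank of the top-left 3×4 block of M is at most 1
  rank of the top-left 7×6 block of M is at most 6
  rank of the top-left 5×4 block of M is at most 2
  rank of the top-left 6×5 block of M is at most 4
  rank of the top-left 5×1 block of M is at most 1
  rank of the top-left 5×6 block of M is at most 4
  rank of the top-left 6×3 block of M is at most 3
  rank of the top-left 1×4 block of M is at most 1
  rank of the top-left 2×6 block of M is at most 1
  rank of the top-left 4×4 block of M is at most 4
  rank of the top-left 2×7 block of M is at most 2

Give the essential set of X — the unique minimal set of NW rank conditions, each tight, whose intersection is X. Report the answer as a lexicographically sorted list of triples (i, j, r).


Computing R[i][j] = min implied NW-rank bound (n=7, 14 conditions):

  i=1: 1  1  1  1  1  1  1
  i=2: 1  1  1  1  1  1  2
  i=3: 1  1  1  1  2  2  3
  i=4: 1  1  2  2  3  3  4
  i=5: 1  1  2  2  3  4  5
  i=6: 1  1  2  3  4  5  6
  i=7: 1  2  3  4  5  6  7

hence w(1..7) = (1, 7, 5, 3, 6, 4, 2).

Fulton essential set (4 of the 12 Rothe cells):

[(2, 6, 1), (3, 4, 1), (5, 4, 2), (6, 2, 1)]


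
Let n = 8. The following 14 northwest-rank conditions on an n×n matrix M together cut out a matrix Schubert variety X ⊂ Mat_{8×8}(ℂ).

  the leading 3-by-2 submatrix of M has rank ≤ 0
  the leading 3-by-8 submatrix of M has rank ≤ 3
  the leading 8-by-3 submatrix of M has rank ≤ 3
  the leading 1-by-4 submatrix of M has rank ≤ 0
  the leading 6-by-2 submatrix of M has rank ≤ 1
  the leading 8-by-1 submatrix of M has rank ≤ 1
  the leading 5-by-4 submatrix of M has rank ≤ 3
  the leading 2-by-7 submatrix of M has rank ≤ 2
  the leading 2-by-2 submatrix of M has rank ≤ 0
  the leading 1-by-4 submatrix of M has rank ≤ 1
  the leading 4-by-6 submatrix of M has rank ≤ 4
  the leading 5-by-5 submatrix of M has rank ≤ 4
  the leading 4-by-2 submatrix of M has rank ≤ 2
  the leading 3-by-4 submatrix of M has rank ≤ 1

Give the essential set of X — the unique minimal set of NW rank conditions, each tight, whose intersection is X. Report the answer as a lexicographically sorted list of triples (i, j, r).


Recovering R(i,j) via the rank-extension bound from the 14 conditions:

  i=1: 0, 0, 0, 0, 1, 1, 1, 1
  i=2: 0, 0, 1, 1, 2, 2, 2, 2
  i=3: 0, 0, 1, 1, 2, 3, 3, 3
  i=4: 1, 1, 2, 2, 3, 4, 4, 4
  i=5: 1, 1, 2, 3, 4, 5, 5, 5
  i=6: 1, 1, 2, 3, 4, 5, 6, 6
  i=7: 1, 2, 3, 4, 5, 6, 7, 7
  i=8: 1, 2, 3, 4, 5, 6, 7, 8

so w = (5, 3, 6, 1, 4, 7, 2, 8).

4 SE-corners of the 11-cell Rothe diagram give Ess(w):

[(1, 4, 0), (3, 2, 0), (3, 4, 1), (6, 2, 1)]


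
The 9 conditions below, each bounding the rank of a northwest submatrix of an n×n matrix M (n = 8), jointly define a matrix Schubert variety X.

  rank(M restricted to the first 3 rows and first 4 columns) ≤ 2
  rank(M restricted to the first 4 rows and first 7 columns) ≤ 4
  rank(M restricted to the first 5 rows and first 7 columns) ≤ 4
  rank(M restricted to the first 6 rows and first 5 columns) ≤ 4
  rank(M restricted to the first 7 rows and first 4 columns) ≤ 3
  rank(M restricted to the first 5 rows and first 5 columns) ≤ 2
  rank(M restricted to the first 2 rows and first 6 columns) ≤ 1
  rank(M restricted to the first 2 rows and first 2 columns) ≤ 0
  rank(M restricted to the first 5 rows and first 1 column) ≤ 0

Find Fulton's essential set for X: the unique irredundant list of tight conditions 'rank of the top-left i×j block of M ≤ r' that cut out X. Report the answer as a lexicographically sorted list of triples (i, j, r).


Propagating the 9 rank bounds to every northwest block:

  R[1]: 0 0 1 1 1 1 1 1
  R[2]: 0 0 1 1 1 1 2 2
  R[3]: 0 1 2 2 2 2 3 3
  R[4]: 0 1 2 2 2 3 4 4
  R[5]: 0 1 2 2 2 3 4 5
  R[6]: 1 2 3 3 3 4 5 6
  R[7]: 1 2 3 3 4 5 6 7
  R[8]: 1 2 3 4 5 6 7 8

the unique w with this rank table is (3, 7, 2, 6, 8, 1, 5, 4).

Rothe diagram D(w) (15 cells), 5 SE-corners (essential conditions):

[(2, 2, 0), (2, 6, 1), (5, 1, 0), (5, 5, 2), (7, 4, 3)]


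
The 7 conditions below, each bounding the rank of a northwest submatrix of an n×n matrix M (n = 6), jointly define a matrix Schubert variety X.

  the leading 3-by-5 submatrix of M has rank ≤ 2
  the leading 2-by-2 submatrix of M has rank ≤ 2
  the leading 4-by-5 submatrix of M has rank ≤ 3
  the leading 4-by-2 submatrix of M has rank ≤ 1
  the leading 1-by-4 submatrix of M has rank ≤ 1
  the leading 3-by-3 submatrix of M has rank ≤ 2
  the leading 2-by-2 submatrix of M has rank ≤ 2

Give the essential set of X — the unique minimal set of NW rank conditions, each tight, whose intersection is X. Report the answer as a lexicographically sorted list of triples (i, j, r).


Reconstructing r_w from the 7 given conditions:

  row 1: 1  1  1  1  1  1
  row 2: 1  1  2  2  2  2
  row 3: 1  1  2  2  2  3
  row 4: 1  1  2  3  3  4
  row 5: 1  2  3  4  4  5
  row 6: 1  2  3  4  5  6

so w = (1, 3, 6, 4, 2, 5).

Fulton essential set (2 of the 5 Rothe cells):

[(3, 5, 2), (4, 2, 1)]


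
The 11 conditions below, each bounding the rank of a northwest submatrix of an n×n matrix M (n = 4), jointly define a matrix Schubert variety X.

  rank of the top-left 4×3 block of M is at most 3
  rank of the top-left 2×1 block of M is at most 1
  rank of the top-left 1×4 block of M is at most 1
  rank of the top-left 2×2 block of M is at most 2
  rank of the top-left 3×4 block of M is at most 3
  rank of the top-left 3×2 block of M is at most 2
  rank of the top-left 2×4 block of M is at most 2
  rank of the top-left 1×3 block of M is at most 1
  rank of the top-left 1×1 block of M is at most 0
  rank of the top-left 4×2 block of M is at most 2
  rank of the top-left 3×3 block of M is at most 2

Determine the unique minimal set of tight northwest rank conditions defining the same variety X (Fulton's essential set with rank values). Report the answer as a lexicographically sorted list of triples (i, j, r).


Rank table r_w(4×4) implied by the 11 constraints:

  0 | 1 | 1 | 1
  1 | 2 | 2 | 2
  1 | 2 | 2 | 3
  1 | 2 | 3 | 4

the unique w with this rank table is (2, 1, 4, 3).

|D(w)|=2, |Ess(w)|=2:

[(1, 1, 0), (3, 3, 2)]


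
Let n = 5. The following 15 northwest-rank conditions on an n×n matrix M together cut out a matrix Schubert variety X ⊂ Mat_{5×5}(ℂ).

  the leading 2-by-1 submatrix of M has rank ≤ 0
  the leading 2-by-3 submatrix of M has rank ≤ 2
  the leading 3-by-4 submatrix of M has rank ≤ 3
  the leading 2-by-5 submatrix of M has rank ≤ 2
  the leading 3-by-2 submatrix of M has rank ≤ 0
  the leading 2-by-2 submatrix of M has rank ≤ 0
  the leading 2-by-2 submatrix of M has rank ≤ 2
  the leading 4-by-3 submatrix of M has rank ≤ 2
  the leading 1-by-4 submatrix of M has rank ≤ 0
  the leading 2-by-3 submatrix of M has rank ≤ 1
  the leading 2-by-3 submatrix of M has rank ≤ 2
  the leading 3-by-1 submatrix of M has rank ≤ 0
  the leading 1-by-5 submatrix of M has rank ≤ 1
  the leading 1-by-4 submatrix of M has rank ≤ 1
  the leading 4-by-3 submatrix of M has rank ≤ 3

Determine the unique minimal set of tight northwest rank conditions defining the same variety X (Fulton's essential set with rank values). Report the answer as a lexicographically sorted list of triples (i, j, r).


The tightest implied rank at each (i,j), from the 15 conditions:

  R[1]: 0  0  0  0  1
  R[2]: 0  0  1  1  2
  R[3]: 0  0  1  2  3
  R[4]: 1  1  2  3  4
  R[5]: 1  2  3  4  5

second differences of R give the permutation w = (5, 3, 4, 1, 2).

Rothe diagram D(w) (8 cells), 2 SE-corners (essential conditions):

[(1, 4, 0), (3, 2, 0)]


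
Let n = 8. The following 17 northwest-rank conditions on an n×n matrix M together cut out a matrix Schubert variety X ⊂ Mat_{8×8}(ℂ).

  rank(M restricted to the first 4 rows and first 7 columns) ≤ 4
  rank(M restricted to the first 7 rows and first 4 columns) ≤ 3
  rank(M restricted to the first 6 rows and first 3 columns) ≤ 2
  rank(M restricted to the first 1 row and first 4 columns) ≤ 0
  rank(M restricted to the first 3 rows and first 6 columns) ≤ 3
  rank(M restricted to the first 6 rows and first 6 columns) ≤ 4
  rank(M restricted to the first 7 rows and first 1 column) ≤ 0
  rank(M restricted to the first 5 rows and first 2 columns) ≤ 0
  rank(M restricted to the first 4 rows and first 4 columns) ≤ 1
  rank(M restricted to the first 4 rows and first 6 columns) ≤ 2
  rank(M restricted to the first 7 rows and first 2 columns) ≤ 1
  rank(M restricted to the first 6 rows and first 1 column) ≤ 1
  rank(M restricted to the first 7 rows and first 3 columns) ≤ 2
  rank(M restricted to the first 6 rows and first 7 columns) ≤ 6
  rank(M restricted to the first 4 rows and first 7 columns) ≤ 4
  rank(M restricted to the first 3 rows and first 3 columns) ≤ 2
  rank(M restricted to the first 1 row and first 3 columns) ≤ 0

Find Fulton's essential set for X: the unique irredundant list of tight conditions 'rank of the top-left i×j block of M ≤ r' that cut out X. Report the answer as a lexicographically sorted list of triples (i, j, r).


Propagating the 17 rank bounds to every northwest block:

  0 | 0 | 0 | 0 | 1 | 1 | 1 | 1
  0 | 0 | 1 | 1 | 2 | 2 | 2 | 2
  0 | 0 | 1 | 1 | 2 | 2 | 3 | 3
  0 | 0 | 1 | 1 | 2 | 2 | 3 | 4
  0 | 0 | 1 | 2 | 3 | 3 | 4 | 5
  0 | 1 | 2 | 3 | 4 | 4 | 5 | 6
  0 | 1 | 2 | 3 | 4 | 5 | 6 | 7
  1 | 2 | 3 | 4 | 5 | 6 | 7 | 8

so w = (5, 3, 7, 8, 4, 2, 6, 1).

ℓ(w)=18; the 5 essential cells (i,j,r):

[(1, 4, 0), (4, 4, 1), (4, 6, 2), (5, 2, 0), (7, 1, 0)]


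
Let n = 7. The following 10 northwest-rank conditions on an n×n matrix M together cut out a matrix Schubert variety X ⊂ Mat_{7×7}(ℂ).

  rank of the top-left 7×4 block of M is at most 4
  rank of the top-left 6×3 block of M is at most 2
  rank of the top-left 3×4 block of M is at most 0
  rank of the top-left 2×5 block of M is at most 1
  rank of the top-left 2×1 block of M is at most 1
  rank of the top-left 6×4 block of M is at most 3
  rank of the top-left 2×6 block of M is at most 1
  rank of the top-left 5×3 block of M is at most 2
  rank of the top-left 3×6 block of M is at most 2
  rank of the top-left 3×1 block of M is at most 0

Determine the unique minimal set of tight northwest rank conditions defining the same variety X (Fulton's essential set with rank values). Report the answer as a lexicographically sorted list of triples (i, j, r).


Computing R[i][j] = min implied NW-rank bound (n=7, 10 conditions):

  row 1: 0 | 0 | 0 | 0 | 1 | 1 | 1
  row 2: 0 | 0 | 0 | 0 | 1 | 1 | 2
  row 3: 0 | 0 | 0 | 0 | 1 | 2 | 3
  row 4: 1 | 1 | 1 | 1 | 2 | 3 | 4
  row 5: 1 | 2 | 2 | 2 | 3 | 4 | 5
  row 6: 1 | 2 | 2 | 3 | 4 | 5 | 6
  row 7: 1 | 2 | 3 | 4 | 5 | 6 | 7

giving w = (5, 7, 6, 1, 2, 4, 3) via Δ²R.

D(w) has 14 cells with 3 SE-corners; essential set:

[(2, 6, 1), (3, 4, 0), (6, 3, 2)]
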